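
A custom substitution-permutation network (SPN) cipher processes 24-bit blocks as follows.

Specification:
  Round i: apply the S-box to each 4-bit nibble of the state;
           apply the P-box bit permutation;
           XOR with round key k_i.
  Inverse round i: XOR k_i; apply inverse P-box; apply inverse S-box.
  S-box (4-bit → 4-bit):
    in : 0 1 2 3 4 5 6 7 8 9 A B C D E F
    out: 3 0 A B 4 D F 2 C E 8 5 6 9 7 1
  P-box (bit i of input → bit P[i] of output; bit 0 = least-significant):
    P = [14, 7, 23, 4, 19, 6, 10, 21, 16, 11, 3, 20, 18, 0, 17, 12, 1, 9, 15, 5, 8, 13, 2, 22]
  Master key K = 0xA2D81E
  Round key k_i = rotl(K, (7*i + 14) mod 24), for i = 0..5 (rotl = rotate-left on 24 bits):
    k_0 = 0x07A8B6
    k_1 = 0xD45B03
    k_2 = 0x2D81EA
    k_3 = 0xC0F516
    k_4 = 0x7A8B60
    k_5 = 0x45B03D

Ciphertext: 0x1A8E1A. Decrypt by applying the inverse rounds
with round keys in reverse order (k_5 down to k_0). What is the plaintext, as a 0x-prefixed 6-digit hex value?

0xCE6154

s_0 = ciphertext = 0x1A8E1A
s_1 = InvRound(s_0, k_5) = 0x9363B1
s_2 = InvRound(s_1, k_4) = 0x247036
s_3 = InvRound(s_2, k_3) = 0xD8F184
s_4 = InvRound(s_3, k_2) = 0x9DD52B
s_5 = InvRound(s_4, k_1) = 0xA91EB1
s_6 = InvRound(s_5, k_0) = 0xCE6154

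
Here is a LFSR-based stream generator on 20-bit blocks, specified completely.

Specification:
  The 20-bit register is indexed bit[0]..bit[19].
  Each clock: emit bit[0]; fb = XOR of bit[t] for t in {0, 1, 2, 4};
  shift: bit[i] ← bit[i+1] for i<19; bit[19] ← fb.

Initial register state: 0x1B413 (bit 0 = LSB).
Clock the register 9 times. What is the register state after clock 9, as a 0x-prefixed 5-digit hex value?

0x2F8DA

reg_0 = 0x1B413
clock 1: out=1, reg = 0x8DA09
clock 2: out=1, reg = 0xC6D04
clock 3: out=0, reg = 0xE3682
clock 4: out=0, reg = 0xF1B41
clock 5: out=1, reg = 0xF8DA0
clock 6: out=0, reg = 0x7C6D0
clock 7: out=0, reg = 0xBE368
clock 8: out=0, reg = 0x5F1B4
clock 9: out=0, reg = 0x2F8DA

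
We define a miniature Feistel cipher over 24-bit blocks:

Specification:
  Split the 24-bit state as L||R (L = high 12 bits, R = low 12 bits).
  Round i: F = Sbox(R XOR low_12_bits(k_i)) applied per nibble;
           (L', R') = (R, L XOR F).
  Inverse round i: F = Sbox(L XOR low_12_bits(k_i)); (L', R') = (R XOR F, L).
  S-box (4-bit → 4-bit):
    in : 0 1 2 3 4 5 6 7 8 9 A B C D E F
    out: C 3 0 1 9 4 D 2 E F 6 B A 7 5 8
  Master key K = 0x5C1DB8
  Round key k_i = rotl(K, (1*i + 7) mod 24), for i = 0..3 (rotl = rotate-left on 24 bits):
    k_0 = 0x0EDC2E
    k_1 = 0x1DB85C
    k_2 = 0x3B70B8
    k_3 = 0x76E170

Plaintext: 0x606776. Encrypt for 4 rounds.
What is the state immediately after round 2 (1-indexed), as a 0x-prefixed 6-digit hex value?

s_0 = plaintext = 0x606776
s_1 = Round(s_0, k_0) = 0x776D48
s_2 = Round(s_1, k_1) = 0xD4834F
s_3 = Round(s_2, k_2) = 0x34FCCA
s_4 = Round(s_3, k_3) = 0xCCA4F9

0xD4834F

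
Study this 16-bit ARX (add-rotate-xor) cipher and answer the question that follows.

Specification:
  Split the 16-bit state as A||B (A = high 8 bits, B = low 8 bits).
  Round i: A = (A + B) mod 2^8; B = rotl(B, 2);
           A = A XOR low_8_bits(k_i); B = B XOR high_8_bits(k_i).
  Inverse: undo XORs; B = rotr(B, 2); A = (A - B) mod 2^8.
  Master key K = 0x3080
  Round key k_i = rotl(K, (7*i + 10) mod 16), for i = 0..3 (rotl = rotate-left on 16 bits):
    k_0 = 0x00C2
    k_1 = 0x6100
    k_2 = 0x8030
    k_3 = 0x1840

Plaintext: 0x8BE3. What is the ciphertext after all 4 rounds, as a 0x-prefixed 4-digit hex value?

0xE7EF

s_0 = plaintext = 0x8BE3
s_1 = Round(s_0, k_0) = 0xAC8F
s_2 = Round(s_1, k_1) = 0x3B5F
s_3 = Round(s_2, k_2) = 0xAAFD
s_4 = Round(s_3, k_3) = 0xE7EF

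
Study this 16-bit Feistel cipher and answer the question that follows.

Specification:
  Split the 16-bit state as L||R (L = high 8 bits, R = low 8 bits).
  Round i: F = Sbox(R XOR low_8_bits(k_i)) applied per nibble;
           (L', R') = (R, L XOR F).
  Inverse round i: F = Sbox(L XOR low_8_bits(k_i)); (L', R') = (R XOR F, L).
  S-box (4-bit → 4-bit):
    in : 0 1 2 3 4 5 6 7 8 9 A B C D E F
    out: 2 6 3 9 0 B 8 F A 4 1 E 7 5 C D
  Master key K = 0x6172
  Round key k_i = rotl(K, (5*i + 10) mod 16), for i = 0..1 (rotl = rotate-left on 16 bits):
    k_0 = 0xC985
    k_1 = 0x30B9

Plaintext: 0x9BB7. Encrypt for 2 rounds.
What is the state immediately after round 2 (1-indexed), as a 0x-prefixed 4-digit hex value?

0x0851

s_0 = plaintext = 0x9BB7
s_1 = Round(s_0, k_0) = 0xB708
s_2 = Round(s_1, k_1) = 0x0851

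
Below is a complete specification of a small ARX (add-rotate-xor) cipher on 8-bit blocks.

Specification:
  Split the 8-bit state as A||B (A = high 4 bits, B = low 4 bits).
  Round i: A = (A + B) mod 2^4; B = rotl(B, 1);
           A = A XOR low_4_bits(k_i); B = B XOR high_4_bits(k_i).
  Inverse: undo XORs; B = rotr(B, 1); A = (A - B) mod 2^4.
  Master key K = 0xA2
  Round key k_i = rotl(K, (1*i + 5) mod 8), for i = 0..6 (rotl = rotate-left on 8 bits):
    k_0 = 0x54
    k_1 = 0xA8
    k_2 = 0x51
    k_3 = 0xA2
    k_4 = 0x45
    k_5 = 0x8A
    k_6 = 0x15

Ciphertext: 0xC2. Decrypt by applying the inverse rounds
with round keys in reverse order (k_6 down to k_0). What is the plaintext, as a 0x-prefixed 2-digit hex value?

s_0 = ciphertext = 0xC2
s_1 = InvRound(s_0, k_6) = 0x09
s_2 = InvRound(s_1, k_5) = 0x28
s_3 = InvRound(s_2, k_4) = 0x16
s_4 = InvRound(s_3, k_3) = 0xD6
s_5 = InvRound(s_4, k_2) = 0x39
s_6 = InvRound(s_5, k_1) = 0x29
s_7 = InvRound(s_6, k_0) = 0x06

0x06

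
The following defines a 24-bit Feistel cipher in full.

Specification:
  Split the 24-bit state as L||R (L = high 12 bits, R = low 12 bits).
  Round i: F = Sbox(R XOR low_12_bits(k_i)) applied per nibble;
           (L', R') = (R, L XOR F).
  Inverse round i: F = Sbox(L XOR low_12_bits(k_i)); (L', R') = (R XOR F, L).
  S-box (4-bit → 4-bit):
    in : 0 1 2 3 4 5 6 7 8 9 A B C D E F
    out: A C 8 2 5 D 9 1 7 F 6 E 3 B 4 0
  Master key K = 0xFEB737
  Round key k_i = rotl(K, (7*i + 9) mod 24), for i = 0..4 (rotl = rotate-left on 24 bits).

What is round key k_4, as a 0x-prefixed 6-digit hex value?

K = 0xFEB737
k_0 = rotl(K, (7*0+9) mod 24) = rotl(K, 9) = 0x6E6FFD
k_1 = rotl(K, (7*1+9) mod 24) = rotl(K, 16) = 0x37FEB7
k_2 = rotl(K, (7*2+9) mod 24) = rotl(K, 23) = 0xFF5B9B
k_3 = rotl(K, (7*3+9) mod 24) = rotl(K, 6) = 0xADCDFF
k_4 = rotl(K, (7*4+9) mod 24) = rotl(K, 13) = 0xE6FFD6

0xE6FFD6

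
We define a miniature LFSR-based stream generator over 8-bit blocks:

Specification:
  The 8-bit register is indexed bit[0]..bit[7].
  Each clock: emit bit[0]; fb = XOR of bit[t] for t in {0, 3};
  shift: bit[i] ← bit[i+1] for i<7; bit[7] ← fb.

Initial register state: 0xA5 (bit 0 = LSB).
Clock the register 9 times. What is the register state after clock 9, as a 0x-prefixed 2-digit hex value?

0xC8

reg_0 = 0xA5
clock 1: out=1, reg = 0xD2
clock 2: out=0, reg = 0x69
clock 3: out=1, reg = 0x34
clock 4: out=0, reg = 0x1A
clock 5: out=0, reg = 0x8D
clock 6: out=1, reg = 0x46
clock 7: out=0, reg = 0x23
clock 8: out=1, reg = 0x91
clock 9: out=1, reg = 0xC8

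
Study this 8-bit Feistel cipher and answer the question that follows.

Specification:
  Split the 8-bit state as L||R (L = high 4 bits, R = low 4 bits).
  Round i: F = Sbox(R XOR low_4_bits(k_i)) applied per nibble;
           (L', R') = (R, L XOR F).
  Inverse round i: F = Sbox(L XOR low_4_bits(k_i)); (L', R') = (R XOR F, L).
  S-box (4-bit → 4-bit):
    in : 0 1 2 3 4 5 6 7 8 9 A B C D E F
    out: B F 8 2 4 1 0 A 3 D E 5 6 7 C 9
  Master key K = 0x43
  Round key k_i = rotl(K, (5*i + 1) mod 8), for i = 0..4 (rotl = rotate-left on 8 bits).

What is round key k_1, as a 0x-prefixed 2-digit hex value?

0xD0

K = 0x43
k_0 = rotl(K, (5*0+1) mod 8) = rotl(K, 1) = 0x86
k_1 = rotl(K, (5*1+1) mod 8) = rotl(K, 6) = 0xD0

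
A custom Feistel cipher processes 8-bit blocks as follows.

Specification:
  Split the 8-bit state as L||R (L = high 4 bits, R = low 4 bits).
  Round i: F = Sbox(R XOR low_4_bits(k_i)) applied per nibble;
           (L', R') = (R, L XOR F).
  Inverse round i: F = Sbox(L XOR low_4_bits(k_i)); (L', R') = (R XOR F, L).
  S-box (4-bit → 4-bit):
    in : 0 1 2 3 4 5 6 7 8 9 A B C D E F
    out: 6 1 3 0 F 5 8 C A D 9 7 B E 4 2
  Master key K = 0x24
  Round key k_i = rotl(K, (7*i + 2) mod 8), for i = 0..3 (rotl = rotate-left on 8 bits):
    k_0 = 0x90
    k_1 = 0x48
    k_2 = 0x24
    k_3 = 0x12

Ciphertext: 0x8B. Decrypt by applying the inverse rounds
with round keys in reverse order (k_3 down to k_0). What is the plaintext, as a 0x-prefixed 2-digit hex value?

0xA8

s_0 = ciphertext = 0x8B
s_1 = InvRound(s_0, k_3) = 0x28
s_2 = InvRound(s_1, k_2) = 0x02
s_3 = InvRound(s_2, k_1) = 0x80
s_4 = InvRound(s_3, k_0) = 0xA8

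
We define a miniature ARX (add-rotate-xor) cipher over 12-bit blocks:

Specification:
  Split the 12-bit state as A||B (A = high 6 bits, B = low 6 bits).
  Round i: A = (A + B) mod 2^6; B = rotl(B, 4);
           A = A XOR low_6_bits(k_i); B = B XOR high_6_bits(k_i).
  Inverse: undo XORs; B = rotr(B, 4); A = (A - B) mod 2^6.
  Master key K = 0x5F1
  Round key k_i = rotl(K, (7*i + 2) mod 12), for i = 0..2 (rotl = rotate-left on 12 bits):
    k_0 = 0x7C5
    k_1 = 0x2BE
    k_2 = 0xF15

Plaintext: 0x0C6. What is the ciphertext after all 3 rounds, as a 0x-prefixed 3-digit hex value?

0x325

s_0 = plaintext = 0x0C6
s_1 = Round(s_0, k_0) = 0x33E
s_2 = Round(s_1, k_1) = 0xD25
s_3 = Round(s_2, k_2) = 0x325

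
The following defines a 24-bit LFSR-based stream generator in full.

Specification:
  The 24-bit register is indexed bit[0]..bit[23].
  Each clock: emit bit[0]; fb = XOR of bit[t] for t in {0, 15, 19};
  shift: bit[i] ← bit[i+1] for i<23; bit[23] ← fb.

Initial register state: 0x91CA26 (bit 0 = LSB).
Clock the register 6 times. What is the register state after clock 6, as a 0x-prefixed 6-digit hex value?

reg_0 = 0x91CA26
clock 1: out=0, reg = 0xC8E513
clock 2: out=1, reg = 0xE47289
clock 3: out=1, reg = 0xF23944
clock 4: out=0, reg = 0x791CA2
clock 5: out=0, reg = 0xBC8E51
clock 6: out=1, reg = 0xDE4728

0xDE4728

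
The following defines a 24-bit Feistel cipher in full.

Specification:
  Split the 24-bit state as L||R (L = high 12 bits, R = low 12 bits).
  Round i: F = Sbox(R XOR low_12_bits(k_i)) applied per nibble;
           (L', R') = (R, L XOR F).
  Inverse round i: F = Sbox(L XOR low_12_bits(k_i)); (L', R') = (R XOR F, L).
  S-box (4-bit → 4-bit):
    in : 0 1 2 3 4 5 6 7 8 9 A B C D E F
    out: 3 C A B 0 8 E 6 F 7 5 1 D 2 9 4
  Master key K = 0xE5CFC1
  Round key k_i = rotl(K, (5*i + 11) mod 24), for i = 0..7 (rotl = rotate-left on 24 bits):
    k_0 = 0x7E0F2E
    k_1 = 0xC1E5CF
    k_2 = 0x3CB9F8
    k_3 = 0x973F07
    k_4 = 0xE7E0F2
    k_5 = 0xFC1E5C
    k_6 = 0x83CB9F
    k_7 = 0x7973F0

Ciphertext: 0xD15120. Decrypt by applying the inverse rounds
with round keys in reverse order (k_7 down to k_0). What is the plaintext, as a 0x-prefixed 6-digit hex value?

s_0 = ciphertext = 0xD15120
s_1 = InvRound(s_0, k_7) = 0x8B8D15
s_2 = InvRound(s_1, k_6) = 0x6B38B8
s_3 = InvRound(s_2, k_5) = 0x72C6B3
s_4 = InvRound(s_3, k_4) = 0x09A72C
s_5 = InvRound(s_4, k_3) = 0x35E09A
s_6 = InvRound(s_5, k_2) = 0x5C435E
s_7 = InvRound(s_6, k_1) = 0x06F5C4
s_8 = InvRound(s_7, k_0) = 0x1C806F

0x1C806F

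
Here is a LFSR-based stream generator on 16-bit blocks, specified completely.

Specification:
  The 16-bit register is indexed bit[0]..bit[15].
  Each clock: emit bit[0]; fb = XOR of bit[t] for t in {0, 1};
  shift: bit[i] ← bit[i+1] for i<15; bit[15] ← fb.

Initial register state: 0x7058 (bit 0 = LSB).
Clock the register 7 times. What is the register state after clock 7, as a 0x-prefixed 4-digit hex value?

0xE8E0

reg_0 = 0x7058
clock 1: out=0, reg = 0x382C
clock 2: out=0, reg = 0x1C16
clock 3: out=0, reg = 0x8E0B
clock 4: out=1, reg = 0x4705
clock 5: out=1, reg = 0xA382
clock 6: out=0, reg = 0xD1C1
clock 7: out=1, reg = 0xE8E0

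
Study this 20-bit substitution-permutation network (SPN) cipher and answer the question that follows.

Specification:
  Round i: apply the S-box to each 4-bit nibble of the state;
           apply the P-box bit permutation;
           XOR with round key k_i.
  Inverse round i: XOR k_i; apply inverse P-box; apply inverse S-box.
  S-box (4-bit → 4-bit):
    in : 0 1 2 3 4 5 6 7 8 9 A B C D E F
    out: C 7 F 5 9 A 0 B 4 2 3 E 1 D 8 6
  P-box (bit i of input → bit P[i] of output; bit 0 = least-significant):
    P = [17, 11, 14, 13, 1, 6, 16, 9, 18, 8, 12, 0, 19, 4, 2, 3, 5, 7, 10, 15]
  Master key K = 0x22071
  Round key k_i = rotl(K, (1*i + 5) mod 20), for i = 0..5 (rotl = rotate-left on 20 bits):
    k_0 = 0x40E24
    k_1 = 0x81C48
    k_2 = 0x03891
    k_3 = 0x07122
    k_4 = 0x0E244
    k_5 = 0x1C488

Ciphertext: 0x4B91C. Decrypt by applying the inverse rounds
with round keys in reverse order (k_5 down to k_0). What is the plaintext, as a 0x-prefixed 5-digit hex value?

0x4F5FA

s_0 = ciphertext = 0x4B91C
s_1 = InvRound(s_0, k_5) = 0xFF18B
s_2 = InvRound(s_1, k_4) = 0x9D22C
s_3 = InvRound(s_2, k_3) = 0xED9DE
s_4 = InvRound(s_3, k_2) = 0xED7AD
s_5 = InvRound(s_4, k_1) = 0x78751
s_6 = InvRound(s_5, k_0) = 0x4F5FA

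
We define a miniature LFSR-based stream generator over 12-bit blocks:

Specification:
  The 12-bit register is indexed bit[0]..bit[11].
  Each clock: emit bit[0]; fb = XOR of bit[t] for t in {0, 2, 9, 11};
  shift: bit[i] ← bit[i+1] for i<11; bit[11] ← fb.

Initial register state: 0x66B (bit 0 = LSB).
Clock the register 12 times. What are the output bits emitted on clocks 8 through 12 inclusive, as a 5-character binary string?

reg_0 = 0x66B
clock 1: out=1, reg = 0x335
clock 2: out=1, reg = 0x99A
clock 3: out=0, reg = 0xCCD
clock 4: out=1, reg = 0xE66
clock 5: out=0, reg = 0xF33
clock 6: out=1, reg = 0xF99
clock 7: out=1, reg = 0xFCC
clock 8: out=0, reg = 0xFE6
clock 9: out=0, reg = 0xFF3
clock 10: out=1, reg = 0xFF9
clock 11: out=1, reg = 0xFFC
clock 12: out=0, reg = 0xFFE

00110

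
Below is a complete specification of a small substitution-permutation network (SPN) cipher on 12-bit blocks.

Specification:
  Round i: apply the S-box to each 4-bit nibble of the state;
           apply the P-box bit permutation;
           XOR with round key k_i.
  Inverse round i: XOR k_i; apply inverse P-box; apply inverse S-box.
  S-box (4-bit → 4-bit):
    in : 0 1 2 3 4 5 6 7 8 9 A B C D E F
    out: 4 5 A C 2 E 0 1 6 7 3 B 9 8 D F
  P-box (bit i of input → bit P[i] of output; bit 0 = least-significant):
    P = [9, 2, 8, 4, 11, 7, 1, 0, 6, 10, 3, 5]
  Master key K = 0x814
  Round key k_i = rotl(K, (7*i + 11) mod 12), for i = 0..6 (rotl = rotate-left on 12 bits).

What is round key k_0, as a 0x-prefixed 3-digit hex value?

K = 0x814
k_0 = rotl(K, (7*0+11) mod 12) = rotl(K, 11) = 0x40A

0x40A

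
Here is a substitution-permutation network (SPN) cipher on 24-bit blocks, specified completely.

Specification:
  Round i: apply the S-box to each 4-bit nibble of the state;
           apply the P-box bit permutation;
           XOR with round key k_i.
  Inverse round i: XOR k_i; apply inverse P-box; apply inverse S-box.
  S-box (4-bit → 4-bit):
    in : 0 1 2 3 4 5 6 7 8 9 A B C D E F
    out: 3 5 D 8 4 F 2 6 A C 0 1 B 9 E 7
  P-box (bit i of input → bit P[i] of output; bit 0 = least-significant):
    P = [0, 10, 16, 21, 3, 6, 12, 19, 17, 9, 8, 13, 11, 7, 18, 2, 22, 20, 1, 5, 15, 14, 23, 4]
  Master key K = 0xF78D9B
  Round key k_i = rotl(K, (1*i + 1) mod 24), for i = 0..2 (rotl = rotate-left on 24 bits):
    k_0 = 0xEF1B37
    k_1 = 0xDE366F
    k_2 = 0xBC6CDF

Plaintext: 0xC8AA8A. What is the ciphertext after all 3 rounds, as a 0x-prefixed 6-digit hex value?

s_0 = plaintext = 0xC8AA8A
s_1 = Round(s_0, k_0) = 0xF7DB47
s_2 = Round(s_1, k_1) = 0x4DEA69
s_3 = Round(s_2, k_2) = 0x596C3B

0x596C3B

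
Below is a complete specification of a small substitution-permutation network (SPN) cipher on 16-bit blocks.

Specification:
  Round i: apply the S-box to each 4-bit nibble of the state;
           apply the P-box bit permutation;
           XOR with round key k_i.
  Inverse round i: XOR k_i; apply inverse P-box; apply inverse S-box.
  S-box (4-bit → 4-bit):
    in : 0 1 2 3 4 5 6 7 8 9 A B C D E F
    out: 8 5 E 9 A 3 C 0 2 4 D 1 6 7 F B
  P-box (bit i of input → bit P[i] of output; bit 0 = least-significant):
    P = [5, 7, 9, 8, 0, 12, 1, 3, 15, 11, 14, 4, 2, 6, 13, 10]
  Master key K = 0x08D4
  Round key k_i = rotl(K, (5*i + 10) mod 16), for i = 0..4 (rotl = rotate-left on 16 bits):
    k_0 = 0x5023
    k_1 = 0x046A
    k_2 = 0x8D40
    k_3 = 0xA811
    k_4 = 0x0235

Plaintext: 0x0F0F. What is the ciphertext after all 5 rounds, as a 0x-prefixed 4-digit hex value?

s_0 = plaintext = 0x0F0F
s_1 = Round(s_0, k_0) = 0xDD9B
s_2 = Round(s_1, k_1) = 0xEC0C
s_3 = Round(s_2, k_2) = 0xE38C
s_4 = Round(s_3, k_3) = 0x1EC5
s_5 = Round(s_4, k_4) = 0xFA83

0xFA83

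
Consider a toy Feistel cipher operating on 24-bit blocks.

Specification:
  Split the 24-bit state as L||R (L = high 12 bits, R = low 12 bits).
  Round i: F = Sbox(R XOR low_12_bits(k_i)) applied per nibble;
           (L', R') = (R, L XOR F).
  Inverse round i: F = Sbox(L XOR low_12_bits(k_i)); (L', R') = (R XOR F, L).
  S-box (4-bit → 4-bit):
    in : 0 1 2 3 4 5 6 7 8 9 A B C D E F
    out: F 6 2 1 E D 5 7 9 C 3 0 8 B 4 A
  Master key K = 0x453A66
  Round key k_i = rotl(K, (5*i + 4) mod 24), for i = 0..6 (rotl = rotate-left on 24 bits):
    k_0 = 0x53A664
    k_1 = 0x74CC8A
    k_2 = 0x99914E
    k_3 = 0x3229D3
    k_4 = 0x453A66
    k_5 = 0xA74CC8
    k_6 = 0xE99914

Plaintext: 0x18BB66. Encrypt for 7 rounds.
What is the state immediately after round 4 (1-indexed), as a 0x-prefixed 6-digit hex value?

0x0E52D2

s_0 = plaintext = 0x18BB66
s_1 = Round(s_0, k_0) = 0xB66A79
s_2 = Round(s_1, k_1) = 0xA79EC7
s_3 = Round(s_2, k_2) = 0xEC70E5
s_4 = Round(s_3, k_3) = 0x0E52D2
s_5 = Round(s_4, k_4) = 0x2D29EB
s_6 = Round(s_5, k_5) = 0x9EBFF3
s_7 = Round(s_6, k_6) = 0xFF3CAC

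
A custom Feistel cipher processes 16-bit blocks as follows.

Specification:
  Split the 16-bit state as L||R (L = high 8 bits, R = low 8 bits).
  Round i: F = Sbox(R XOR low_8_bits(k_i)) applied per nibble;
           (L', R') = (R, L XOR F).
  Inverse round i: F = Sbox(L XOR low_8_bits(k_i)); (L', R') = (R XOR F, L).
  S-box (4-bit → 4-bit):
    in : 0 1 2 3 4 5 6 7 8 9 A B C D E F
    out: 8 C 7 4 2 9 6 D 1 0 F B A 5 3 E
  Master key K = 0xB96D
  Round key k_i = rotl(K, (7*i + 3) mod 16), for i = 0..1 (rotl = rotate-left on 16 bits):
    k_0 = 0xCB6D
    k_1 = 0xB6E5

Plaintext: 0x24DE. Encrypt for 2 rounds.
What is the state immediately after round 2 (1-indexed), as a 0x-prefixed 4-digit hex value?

s_0 = plaintext = 0x24DE
s_1 = Round(s_0, k_0) = 0xDE90
s_2 = Round(s_1, k_1) = 0x9007

0x9007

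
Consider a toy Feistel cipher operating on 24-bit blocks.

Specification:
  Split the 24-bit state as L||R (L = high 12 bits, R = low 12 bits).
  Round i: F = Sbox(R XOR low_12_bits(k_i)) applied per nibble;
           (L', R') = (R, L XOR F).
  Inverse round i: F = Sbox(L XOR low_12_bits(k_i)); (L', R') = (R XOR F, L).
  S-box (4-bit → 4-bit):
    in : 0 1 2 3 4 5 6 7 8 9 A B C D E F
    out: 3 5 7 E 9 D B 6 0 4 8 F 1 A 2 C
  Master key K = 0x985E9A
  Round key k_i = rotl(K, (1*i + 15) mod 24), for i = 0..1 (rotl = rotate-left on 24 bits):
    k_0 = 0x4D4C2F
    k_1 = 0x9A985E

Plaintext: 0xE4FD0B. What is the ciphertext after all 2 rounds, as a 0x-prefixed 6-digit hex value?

s_0 = plaintext = 0xE4FD0B
s_1 = Round(s_0, k_0) = 0xD0BB36
s_2 = Round(s_1, k_1) = 0xB363BB

0xB363BB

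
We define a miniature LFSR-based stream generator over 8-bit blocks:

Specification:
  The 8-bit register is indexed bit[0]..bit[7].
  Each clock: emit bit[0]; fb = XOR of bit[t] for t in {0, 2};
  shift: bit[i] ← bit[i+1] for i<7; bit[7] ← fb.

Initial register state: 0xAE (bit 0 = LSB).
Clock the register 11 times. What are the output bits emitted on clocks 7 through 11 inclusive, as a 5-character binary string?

01101

reg_0 = 0xAE
clock 1: out=0, reg = 0xD7
clock 2: out=1, reg = 0x6B
clock 3: out=1, reg = 0xB5
clock 4: out=1, reg = 0x5A
clock 5: out=0, reg = 0x2D
clock 6: out=1, reg = 0x16
clock 7: out=0, reg = 0x8B
clock 8: out=1, reg = 0xC5
clock 9: out=1, reg = 0x62
clock 10: out=0, reg = 0x31
clock 11: out=1, reg = 0x98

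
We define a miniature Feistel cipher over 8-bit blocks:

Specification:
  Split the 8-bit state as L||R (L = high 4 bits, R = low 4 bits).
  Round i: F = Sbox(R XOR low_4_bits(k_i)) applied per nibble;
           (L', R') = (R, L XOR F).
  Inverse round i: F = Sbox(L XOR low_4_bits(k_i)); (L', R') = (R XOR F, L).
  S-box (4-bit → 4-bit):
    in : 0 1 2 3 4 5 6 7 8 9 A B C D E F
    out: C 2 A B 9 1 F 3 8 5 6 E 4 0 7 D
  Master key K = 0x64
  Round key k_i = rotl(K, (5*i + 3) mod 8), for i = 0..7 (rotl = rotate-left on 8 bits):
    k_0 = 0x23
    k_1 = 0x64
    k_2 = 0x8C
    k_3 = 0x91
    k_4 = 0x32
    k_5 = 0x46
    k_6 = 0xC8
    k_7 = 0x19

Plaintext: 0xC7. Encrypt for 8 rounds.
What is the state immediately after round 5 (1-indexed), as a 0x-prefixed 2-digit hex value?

0x71

s_0 = plaintext = 0xC7
s_1 = Round(s_0, k_0) = 0x75
s_2 = Round(s_1, k_1) = 0x55
s_3 = Round(s_2, k_2) = 0x50
s_4 = Round(s_3, k_3) = 0x07
s_5 = Round(s_4, k_4) = 0x71
s_6 = Round(s_5, k_5) = 0x14
s_7 = Round(s_6, k_6) = 0x45
s_8 = Round(s_7, k_7) = 0x50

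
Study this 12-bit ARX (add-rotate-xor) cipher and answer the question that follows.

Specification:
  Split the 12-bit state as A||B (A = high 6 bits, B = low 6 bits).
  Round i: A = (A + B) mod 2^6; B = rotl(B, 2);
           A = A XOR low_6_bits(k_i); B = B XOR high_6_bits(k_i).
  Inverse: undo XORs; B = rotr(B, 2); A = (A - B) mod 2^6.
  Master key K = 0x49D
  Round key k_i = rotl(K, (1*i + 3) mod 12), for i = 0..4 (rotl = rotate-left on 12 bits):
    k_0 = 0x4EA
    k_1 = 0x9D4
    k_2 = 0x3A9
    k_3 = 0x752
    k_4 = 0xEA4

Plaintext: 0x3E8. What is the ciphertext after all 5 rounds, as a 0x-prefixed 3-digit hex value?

s_0 = plaintext = 0x3E8
s_1 = Round(s_0, k_0) = 0x771
s_2 = Round(s_1, k_1) = 0x6A0
s_3 = Round(s_2, k_2) = 0x4CC
s_4 = Round(s_3, k_3) = 0x36D
s_5 = Round(s_4, k_4) = 0x78C

0x78C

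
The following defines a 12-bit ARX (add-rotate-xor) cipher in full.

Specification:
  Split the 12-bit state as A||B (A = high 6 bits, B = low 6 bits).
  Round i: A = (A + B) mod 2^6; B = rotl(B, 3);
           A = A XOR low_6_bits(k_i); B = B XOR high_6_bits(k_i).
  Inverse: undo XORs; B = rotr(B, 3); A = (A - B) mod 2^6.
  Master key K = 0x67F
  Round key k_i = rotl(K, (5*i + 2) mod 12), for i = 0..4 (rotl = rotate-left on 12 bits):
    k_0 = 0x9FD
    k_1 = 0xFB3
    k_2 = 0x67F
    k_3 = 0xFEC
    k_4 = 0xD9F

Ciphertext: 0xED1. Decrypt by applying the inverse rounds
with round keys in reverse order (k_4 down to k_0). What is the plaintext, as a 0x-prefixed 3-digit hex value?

s_0 = ciphertext = 0xED1
s_1 = InvRound(s_0, k_4) = 0xA3C
s_2 = InvRound(s_1, k_3) = 0xB18
s_3 = InvRound(s_2, k_2) = 0x2C8
s_4 = InvRound(s_3, k_1) = 0x0B6
s_5 = InvRound(s_4, k_0) = 0xD4A

0xD4A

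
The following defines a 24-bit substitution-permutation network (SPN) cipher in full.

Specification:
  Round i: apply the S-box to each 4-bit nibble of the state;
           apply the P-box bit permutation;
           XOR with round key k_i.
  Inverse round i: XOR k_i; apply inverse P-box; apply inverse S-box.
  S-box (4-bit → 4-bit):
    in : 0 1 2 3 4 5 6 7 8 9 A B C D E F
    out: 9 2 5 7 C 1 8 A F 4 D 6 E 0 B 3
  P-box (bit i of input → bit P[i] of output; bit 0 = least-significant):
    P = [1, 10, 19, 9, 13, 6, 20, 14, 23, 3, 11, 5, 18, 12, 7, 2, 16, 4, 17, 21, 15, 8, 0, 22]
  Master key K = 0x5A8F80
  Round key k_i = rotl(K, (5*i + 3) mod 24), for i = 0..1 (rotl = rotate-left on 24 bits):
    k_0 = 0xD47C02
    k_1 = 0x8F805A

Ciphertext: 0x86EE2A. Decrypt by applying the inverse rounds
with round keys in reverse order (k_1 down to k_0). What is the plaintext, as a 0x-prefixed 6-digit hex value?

0x524CF2

s_0 = ciphertext = 0x86EE2A
s_1 = InvRound(s_0, k_1) = 0xDFD4EC
s_2 = InvRound(s_1, k_0) = 0x524CF2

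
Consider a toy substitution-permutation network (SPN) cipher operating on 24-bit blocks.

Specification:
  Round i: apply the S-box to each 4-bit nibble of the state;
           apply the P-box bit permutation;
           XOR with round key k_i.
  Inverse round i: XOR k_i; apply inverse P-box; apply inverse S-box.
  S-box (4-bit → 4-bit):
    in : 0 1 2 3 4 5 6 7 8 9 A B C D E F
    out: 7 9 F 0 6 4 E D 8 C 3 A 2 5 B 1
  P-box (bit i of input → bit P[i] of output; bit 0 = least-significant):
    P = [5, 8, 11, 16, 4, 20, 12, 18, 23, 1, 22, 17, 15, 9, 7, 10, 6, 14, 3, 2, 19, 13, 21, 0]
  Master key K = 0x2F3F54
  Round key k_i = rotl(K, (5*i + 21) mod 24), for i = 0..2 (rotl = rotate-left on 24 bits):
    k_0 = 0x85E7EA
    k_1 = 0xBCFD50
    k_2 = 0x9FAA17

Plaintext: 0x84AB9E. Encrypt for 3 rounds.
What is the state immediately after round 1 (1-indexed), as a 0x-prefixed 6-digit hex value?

s_0 = plaintext = 0x84AB9E
s_1 = Round(s_0, k_0) = 0x8234C1
s_2 = Round(s_1, k_1) = 0xEDBD3F
s_3 = Round(s_2, k_2) = 0x578C7E

0x8234C1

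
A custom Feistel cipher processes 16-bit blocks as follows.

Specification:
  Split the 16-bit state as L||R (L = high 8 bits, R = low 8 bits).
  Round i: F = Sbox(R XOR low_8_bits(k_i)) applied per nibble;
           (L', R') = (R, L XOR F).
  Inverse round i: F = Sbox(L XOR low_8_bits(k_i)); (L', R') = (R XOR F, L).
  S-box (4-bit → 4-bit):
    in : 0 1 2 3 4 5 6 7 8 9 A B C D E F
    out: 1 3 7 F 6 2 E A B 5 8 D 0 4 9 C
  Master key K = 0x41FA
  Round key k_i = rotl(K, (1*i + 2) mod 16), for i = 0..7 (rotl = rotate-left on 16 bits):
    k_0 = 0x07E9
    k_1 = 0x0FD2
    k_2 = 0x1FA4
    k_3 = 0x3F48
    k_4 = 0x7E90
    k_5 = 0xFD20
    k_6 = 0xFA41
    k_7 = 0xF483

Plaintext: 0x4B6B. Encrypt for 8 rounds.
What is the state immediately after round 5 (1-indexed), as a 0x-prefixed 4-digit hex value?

s_0 = plaintext = 0x4B6B
s_1 = Round(s_0, k_0) = 0x6BFC
s_2 = Round(s_1, k_1) = 0xFC12
s_3 = Round(s_2, k_2) = 0x1222
s_4 = Round(s_3, k_3) = 0x22FA
s_5 = Round(s_4, k_4) = 0xFACA
s_6 = Round(s_5, k_5) = 0xCA62
s_7 = Round(s_6, k_6) = 0x62B5
s_8 = Round(s_7, k_7) = 0xB59C

0xFACA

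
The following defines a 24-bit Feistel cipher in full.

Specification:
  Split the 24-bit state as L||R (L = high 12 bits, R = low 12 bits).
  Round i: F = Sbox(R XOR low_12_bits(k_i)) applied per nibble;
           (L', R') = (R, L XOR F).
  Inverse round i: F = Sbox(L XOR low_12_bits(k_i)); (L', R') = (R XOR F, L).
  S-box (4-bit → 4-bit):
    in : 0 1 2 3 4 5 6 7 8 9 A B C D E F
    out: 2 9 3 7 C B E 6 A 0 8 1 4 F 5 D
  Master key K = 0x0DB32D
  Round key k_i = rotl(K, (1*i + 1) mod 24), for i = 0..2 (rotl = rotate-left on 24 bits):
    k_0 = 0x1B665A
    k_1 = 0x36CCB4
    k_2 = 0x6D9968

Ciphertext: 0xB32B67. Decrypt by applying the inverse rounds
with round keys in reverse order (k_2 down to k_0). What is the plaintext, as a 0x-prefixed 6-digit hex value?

0x17F7D3

s_0 = ciphertext = 0xB32B67
s_1 = InvRound(s_0, k_2) = 0x8DFB32
s_2 = InvRound(s_1, k_1) = 0x7D38DF
s_3 = InvRound(s_2, k_0) = 0x17F7D3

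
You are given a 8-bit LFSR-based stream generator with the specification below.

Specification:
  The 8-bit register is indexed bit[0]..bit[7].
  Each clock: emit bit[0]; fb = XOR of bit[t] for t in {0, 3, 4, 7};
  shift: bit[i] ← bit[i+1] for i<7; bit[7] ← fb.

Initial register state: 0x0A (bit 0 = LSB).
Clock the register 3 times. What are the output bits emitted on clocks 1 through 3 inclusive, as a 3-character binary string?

reg_0 = 0x0A
clock 1: out=0, reg = 0x85
clock 2: out=1, reg = 0x42
clock 3: out=0, reg = 0x21

010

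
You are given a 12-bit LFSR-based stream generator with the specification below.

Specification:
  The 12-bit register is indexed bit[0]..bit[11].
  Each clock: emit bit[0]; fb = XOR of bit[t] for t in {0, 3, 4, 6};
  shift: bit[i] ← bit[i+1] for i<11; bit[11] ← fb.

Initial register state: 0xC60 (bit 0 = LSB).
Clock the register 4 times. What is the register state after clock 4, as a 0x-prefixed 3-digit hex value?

reg_0 = 0xC60
clock 1: out=0, reg = 0xE30
clock 2: out=0, reg = 0xF18
clock 3: out=0, reg = 0x78C
clock 4: out=0, reg = 0xBC6

0xBC6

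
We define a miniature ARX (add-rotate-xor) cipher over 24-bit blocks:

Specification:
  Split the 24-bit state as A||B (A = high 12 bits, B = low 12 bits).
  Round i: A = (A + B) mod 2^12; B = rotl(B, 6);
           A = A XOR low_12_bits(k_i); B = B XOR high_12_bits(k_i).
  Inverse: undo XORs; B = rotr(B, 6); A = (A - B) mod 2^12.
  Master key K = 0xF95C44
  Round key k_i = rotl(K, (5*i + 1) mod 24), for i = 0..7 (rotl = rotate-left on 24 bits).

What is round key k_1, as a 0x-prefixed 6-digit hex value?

0x57113E

K = 0xF95C44
k_0 = rotl(K, (5*0+1) mod 24) = rotl(K, 1) = 0xF2B889
k_1 = rotl(K, (5*1+1) mod 24) = rotl(K, 6) = 0x57113E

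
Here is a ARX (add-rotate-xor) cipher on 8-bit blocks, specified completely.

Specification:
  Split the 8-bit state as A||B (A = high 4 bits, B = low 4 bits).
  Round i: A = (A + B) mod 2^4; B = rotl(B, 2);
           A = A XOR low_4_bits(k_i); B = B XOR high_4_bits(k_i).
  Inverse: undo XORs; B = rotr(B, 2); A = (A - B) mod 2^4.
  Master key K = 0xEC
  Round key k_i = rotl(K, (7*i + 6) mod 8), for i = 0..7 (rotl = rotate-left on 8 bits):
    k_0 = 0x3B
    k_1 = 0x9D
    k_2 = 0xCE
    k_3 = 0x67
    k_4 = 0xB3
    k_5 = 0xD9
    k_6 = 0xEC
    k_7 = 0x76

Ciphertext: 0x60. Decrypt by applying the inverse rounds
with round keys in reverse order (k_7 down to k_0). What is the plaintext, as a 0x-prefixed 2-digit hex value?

s_0 = ciphertext = 0x60
s_1 = InvRound(s_0, k_7) = 0x3D
s_2 = InvRound(s_1, k_6) = 0x3C
s_3 = InvRound(s_2, k_5) = 0x64
s_4 = InvRound(s_3, k_4) = 0x6F
s_5 = InvRound(s_4, k_3) = 0xB6
s_6 = InvRound(s_5, k_2) = 0xBA
s_7 = InvRound(s_6, k_1) = 0xAC
s_8 = InvRound(s_7, k_0) = 0x2F

0x2F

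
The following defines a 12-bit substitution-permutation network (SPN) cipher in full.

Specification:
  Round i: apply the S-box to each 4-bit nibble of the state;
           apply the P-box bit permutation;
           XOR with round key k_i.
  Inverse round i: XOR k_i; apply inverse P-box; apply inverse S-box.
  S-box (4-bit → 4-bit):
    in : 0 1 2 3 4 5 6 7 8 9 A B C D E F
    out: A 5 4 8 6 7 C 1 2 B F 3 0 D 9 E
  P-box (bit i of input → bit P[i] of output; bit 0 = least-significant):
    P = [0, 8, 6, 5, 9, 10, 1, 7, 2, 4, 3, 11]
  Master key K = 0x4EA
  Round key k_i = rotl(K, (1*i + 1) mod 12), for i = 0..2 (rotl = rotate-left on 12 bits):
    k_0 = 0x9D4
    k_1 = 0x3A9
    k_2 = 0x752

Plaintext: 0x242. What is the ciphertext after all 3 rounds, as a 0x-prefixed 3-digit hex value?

s_0 = plaintext = 0x242
s_1 = Round(s_0, k_0) = 0xD9E
s_2 = Round(s_1, k_1) = 0xD04
s_3 = Round(s_2, k_2) = 0xA9E

0xA9E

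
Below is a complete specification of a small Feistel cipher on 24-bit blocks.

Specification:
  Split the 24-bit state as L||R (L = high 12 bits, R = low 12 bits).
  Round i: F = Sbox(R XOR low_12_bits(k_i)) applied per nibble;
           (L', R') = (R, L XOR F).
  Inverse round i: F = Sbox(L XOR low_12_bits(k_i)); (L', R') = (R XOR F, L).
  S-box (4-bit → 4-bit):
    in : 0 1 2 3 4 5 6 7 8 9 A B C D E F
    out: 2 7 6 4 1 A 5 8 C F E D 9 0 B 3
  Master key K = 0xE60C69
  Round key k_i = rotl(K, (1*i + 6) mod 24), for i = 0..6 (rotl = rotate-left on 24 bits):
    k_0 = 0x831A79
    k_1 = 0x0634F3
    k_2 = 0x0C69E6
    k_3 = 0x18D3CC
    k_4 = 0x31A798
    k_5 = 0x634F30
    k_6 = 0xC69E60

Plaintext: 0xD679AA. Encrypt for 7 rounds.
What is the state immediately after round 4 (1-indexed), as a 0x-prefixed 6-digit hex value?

s_0 = plaintext = 0xD679AA
s_1 = Round(s_0, k_0) = 0x9AA963
s_2 = Round(s_1, k_1) = 0x963958
s_3 = Round(s_2, k_2) = 0x958BB8
s_4 = Round(s_3, k_3) = 0xBB85D9
s_5 = Round(s_4, k_4) = 0x5D9DAF
s_6 = Round(s_5, k_5) = 0xDAF32A
s_7 = Round(s_6, k_6) = 0x32ADB1

0xBB85D9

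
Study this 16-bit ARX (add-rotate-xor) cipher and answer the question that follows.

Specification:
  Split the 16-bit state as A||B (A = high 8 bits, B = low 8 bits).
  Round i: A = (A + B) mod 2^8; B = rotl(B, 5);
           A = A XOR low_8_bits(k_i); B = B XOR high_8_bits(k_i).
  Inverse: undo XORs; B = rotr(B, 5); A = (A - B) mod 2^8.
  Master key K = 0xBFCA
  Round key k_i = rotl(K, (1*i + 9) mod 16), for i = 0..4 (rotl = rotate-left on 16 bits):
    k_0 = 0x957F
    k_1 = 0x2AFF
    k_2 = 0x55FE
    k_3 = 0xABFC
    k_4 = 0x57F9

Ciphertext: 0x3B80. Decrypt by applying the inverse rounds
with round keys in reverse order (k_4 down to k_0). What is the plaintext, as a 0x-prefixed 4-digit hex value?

0x90DD

s_0 = ciphertext = 0x3B80
s_1 = InvRound(s_0, k_4) = 0x04BE
s_2 = InvRound(s_1, k_3) = 0x50A8
s_3 = InvRound(s_2, k_2) = 0xBFEF
s_4 = InvRound(s_3, k_1) = 0x122E
s_5 = InvRound(s_4, k_0) = 0x90DD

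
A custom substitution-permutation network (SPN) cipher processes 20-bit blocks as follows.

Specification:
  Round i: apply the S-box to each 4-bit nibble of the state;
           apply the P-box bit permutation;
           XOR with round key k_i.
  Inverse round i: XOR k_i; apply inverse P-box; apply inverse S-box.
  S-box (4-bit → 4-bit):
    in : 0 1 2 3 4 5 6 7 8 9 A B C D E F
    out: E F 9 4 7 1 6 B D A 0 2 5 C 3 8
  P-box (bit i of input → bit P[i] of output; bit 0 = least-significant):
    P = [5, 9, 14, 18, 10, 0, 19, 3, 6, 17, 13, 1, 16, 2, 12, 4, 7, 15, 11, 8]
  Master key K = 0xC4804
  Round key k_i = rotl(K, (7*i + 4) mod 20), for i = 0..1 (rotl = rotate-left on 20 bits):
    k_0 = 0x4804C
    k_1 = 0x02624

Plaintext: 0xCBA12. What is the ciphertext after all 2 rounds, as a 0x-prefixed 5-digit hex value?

0x559D5

s_0 = plaintext = 0xCBA12
s_1 = Round(s_0, k_0) = 0x88CE1
s_2 = Round(s_1, k_1) = 0x559D5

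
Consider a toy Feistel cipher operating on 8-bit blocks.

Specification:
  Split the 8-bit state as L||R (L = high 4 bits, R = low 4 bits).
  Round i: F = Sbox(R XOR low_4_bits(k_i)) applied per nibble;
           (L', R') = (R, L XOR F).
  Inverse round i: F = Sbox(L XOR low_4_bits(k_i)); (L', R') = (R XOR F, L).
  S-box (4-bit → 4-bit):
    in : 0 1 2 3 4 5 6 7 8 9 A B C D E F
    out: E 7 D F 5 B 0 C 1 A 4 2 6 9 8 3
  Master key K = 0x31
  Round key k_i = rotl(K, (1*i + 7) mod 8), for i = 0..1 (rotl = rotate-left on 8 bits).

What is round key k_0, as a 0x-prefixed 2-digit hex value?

0x98

K = 0x31
k_0 = rotl(K, (1*0+7) mod 8) = rotl(K, 7) = 0x98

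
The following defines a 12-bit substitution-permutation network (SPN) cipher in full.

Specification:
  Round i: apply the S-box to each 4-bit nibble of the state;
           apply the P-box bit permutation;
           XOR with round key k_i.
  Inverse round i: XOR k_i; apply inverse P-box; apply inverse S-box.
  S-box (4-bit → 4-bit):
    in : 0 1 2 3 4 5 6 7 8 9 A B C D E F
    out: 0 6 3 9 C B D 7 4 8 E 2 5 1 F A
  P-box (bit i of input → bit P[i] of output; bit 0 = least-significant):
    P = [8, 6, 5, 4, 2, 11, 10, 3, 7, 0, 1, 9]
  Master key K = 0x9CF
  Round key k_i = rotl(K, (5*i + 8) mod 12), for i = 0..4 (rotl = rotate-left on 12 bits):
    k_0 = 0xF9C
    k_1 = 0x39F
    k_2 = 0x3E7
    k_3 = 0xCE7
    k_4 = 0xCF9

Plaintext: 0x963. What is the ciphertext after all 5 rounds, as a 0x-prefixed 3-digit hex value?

0xA81

s_0 = plaintext = 0x963
s_1 = Round(s_0, k_0) = 0x880
s_2 = Round(s_1, k_1) = 0x79D
s_3 = Round(s_2, k_2) = 0x26C
s_4 = Round(s_3, k_3) = 0x94A
s_5 = Round(s_4, k_4) = 0xA81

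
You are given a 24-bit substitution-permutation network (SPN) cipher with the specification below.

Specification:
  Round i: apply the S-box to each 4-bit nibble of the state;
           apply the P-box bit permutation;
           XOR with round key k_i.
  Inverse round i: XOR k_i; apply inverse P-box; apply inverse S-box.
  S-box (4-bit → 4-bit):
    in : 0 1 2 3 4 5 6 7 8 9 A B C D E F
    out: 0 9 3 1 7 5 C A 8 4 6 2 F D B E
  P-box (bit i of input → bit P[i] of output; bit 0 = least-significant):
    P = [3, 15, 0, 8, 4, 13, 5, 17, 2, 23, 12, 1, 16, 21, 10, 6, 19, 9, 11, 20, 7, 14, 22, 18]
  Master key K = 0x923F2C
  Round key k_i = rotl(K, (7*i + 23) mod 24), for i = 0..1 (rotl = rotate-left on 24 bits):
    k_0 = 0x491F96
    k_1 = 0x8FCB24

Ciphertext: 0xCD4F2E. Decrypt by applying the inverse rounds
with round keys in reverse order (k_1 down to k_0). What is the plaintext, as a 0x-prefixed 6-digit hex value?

s_0 = ciphertext = 0xCD4F2E
s_1 = InvRound(s_0, k_1) = 0x909882
s_2 = InvRound(s_1, k_0) = 0x9E5237

0x9E5237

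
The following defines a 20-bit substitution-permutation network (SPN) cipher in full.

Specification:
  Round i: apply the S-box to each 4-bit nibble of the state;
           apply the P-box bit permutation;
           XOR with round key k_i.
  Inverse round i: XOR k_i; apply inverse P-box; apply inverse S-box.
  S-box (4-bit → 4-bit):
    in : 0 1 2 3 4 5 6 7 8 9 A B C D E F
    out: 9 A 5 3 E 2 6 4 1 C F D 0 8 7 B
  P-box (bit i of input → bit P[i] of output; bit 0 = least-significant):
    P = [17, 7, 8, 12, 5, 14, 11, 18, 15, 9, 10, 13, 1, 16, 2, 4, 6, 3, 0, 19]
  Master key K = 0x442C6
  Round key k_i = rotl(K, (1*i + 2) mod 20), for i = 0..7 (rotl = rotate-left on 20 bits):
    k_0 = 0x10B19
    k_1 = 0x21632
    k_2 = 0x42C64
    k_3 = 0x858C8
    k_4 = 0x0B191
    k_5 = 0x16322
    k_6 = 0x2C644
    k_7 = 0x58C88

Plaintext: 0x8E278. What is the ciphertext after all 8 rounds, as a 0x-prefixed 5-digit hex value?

s_0 = plaintext = 0x8E278
s_1 = Round(s_0, k_0) = 0x2875F
s_2 = Round(s_1, k_1) = 0x042F1
s_3 = Round(s_2, k_2) = 0x9F890
s_4 = Round(s_3, k_3) = 0x7C0DB
s_5 = Round(s_4, k_4) = 0x60090
s_6 = Round(s_5, k_5) = 0x7DB39
s_7 = Round(s_6, k_6) = 0x23375
s_8 = Round(s_7, k_7) = 0x4064B

0x4064B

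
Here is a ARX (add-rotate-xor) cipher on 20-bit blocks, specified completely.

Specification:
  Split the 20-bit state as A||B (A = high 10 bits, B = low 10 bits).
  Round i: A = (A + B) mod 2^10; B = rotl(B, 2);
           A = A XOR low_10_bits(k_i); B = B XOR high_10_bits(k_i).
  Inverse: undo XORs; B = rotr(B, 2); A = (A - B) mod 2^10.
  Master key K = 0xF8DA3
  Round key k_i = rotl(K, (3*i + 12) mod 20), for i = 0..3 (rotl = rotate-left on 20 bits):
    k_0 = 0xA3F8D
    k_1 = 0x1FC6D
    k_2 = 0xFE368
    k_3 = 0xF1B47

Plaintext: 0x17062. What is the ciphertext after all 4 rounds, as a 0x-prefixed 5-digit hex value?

0xC4224

s_0 = plaintext = 0x17062
s_1 = Round(s_0, k_0) = 0xCCF07
s_2 = Round(s_1, k_1) = 0x95C60
s_3 = Round(s_2, k_2) = 0x77E78
s_4 = Round(s_3, k_3) = 0xC4224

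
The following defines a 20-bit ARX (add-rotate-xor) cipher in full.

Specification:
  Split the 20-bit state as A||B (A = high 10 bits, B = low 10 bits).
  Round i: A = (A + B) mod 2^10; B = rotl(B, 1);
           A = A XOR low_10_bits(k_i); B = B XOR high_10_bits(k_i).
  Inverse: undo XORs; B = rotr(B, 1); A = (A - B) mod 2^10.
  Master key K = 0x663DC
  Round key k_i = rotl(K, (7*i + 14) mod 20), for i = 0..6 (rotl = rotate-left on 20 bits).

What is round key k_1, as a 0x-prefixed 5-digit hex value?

K = 0x663DC
k_0 = rotl(K, (7*0+14) mod 20) = rotl(K, 14) = 0x7198F
k_1 = rotl(K, (7*1+14) mod 20) = rotl(K, 1) = 0xCC7B8

0xCC7B8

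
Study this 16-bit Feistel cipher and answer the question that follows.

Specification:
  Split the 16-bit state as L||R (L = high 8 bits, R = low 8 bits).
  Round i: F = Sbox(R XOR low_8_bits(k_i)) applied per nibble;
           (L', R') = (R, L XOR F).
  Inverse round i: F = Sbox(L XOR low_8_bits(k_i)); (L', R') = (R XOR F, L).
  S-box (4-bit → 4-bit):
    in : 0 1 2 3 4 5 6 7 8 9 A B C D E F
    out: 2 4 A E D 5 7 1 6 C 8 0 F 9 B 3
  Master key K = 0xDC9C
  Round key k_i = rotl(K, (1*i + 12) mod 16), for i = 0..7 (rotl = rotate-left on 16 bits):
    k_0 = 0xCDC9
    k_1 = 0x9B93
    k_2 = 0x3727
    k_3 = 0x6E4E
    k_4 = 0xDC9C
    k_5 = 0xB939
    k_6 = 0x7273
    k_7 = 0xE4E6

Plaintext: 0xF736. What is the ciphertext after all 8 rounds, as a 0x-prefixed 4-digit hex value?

0x6AD9

s_0 = plaintext = 0xF736
s_1 = Round(s_0, k_0) = 0x36C4
s_2 = Round(s_1, k_1) = 0xC467
s_3 = Round(s_2, k_2) = 0x6716
s_4 = Round(s_3, k_3) = 0x1631
s_5 = Round(s_4, k_4) = 0x319F
s_6 = Round(s_5, k_5) = 0x9FB6
s_7 = Round(s_6, k_6) = 0xB66A
s_8 = Round(s_7, k_7) = 0x6AD9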